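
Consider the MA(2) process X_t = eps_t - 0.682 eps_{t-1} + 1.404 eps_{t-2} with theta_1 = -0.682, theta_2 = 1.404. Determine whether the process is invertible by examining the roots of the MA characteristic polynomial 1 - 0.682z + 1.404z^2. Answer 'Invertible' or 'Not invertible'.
\text{Not invertible}

The MA(q) characteristic polynomial is P(z) = 1 - 0.682z + 1.404z^2.
Invertibility requires all roots to lie outside the unit circle, i.e. |z| > 1 for every root.
Set 1 + (-0.682) z + (1.404) z^2 = 0, i.e. a z^2 + b z + c = 0 with a = 1.404, b = -0.682, c = 1.
Discriminant D = b^2 - 4ac = (-0.682)^2 - 4*(1.404)*1 = 0.465124 - (5.616) = -5.150876.
D < 0, so the roots are the complex-conjugate pair z = (-b +/- i sqrt(-D)) / (2a) = 0.2429 +/- 0.8082i.
For a conjugate pair |z|^2 = z * conj(z) = (product of roots) = c/a = 1/(1.404) = 0.712251, so |z| = sqrt(0.712251) = 0.8439 for both roots.
Moduli of all roots: 0.8439, 0.8439.
All moduli strictly greater than 1? No.
Verdict: Not invertible.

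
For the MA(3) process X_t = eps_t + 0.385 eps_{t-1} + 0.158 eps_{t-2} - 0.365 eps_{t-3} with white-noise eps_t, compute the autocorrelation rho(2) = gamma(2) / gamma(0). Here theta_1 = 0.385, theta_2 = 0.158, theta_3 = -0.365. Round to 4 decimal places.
\rho(2) = 0.0134

For an MA(q) process with theta_0 = 1, the autocovariance is
  gamma(k) = sigma^2 * sum_{i=0..q-k} theta_i * theta_{i+k},
and rho(k) = gamma(k) / gamma(0). Sigma^2 cancels.
  numerator   = (1)*(0.158) + (0.385)*(-0.365) = 0.017475.
  denominator = (1)^2 + (0.385)^2 + (0.158)^2 + (-0.365)^2 = 1.306414.
  rho(2) = 0.017475 / 1.306414 = 0.0134.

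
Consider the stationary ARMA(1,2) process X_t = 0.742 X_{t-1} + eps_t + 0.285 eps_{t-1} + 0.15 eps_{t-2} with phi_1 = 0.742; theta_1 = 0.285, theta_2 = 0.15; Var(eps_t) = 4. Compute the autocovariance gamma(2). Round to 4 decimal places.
\gamma(2) = 10.5040

Multiply the model equation by X_{t-k} and take expectations. With theta_0 = psi_0 = 1 and psi_j the MA(infinity) weights, this gives
  gamma(k) - sum_i phi_i gamma(k-i) = c_k,
  c_k = sigma^2 * sum_{j=k..q} theta_j psi_{j-k}   (c_k = 0 for k > q),
using gamma(-m) = gamma(m).
psi-weights needed (psi_j = theta_j + sum_i phi_i psi_{j-i}):
  psi_1 = theta_1 + phi_1 = 0.285 + (0.742) = 1.027
  psi_2 = theta_2 + phi_1 psi_1 = 0.15 + (0.742)(1.027) = 0.912034
Right-hand sides:
  c_0 = sigma^2 (1 + theta_1 psi_1 + theta_2 psi_2) = 4 * (1 + (0.285)(1.027) + (0.15)(0.912034)) = 4 * 1.4295 = 5.718
  c_1 = sigma^2 (theta_1 + theta_2 psi_1) = 4 * (0.285 + (0.15)(1.027)) = 1.7562
  c_2 = sigma^2 theta_2 = 4 * (0.15) = 0.6
Equations for k = 0 and k = 1 (AR order 1):
  gamma(0) = phi_1 gamma(1) + c_0
  gamma(1) = phi_1 gamma(0) + c_1
Substituting the second into the first: gamma(0) (1 - phi_1^2) = c_0 + phi_1 c_1, so
  gamma(0) = (c_0 + phi_1 c_1) / (1 - phi_1^2) = (5.718 + (0.742)(1.7562)) / (1 - (0.742)^2) = 7.021101 / 0.449436 = 15.622026.
  gamma(1) = phi_1 gamma(0) + c_1 = (0.742)(15.622026) + (1.7562) = 13.347743.
For k = 2: gamma(2) = phi_1 gamma(1) + c_2
  = (0.742)(13.347743) + (0.6) = 10.504025.
Therefore gamma(2) = 10.5040 (to 4 decimal places).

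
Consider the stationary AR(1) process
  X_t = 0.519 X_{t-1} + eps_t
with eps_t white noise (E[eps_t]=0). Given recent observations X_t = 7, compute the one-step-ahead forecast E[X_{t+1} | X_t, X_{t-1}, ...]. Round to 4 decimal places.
E[X_{t+1} \mid \mathcal F_t] = 3.6330

For an AR(p) model X_t = c + sum_i phi_i X_{t-i} + eps_t, the
one-step-ahead conditional mean is
  E[X_{t+1} | X_t, ...] = c + sum_i phi_i X_{t+1-i}.
Substitute known values:
  E[X_{t+1} | ...] = (0.519) * (7)
                   = 3.6330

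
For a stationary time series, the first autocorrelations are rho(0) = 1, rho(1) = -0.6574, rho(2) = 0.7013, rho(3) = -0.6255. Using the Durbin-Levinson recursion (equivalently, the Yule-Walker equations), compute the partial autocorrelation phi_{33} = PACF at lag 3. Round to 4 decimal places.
\phi_{33} = -0.1622

The PACF at lag k is phi_{kk}, the last component of the solution
to the Yule-Walker system G_k phi = r_k where
  (G_k)_{ij} = rho(|i - j|), (r_k)_i = rho(i), i,j = 1..k.
Equivalently, Durbin-Levinson gives phi_{kk} iteratively:
  phi_{11} = rho(1)
  phi_{kk} = [rho(k) - sum_{j=1..k-1} phi_{k-1,j} rho(k-j)]
            / [1 - sum_{j=1..k-1} phi_{k-1,j} rho(j)],
  phi_{k,j} = phi_{k-1,j} - phi_{kk} phi_{k-1,k-j},  j = 1..k-1.
Step k = 1:
  phi_11 = rho(1) = -0.6574.
Step k = 2:
  phi_22 = [rho(2) - phi_11 rho(1)] / [1 - phi_11 rho(1)] = [0.7013 - (-0.6574)(-0.6574)] / [1 - (-0.6574)(-0.6574)]
         = 0.26912524 / 0.56782524 = 0.473958.
  Update: phi_21 = phi_11 - phi_22 phi_11 = -0.6574 - (0.473958)(-0.6574) = -0.34582.
Step k = 3:
  phi_33 = [rho(3) - phi_21 rho(2) - phi_22 rho(1)] / [1 - phi_21 rho(1) - phi_22 rho(2)]
    numerator   = -0.6255 - (-0.34582)(0.7013) - (0.473958)(-0.6574) = -0.07139646
    denominator = 1 - (-0.34582)(-0.6574) - (0.473958)(0.7013) = 0.44027122
  phi_33 = -0.07139646 / 0.44027122 = -0.1622.
Therefore phi_{33} = -0.1622.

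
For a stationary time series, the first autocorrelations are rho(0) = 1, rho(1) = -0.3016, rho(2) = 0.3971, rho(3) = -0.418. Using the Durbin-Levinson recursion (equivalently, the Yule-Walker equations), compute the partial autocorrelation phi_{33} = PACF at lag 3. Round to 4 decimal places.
\phi_{33} = -0.2941

The PACF at lag k is phi_{kk}, the last component of the solution
to the Yule-Walker system G_k phi = r_k where
  (G_k)_{ij} = rho(|i - j|), (r_k)_i = rho(i), i,j = 1..k.
Equivalently, Durbin-Levinson gives phi_{kk} iteratively:
  phi_{11} = rho(1)
  phi_{kk} = [rho(k) - sum_{j=1..k-1} phi_{k-1,j} rho(k-j)]
            / [1 - sum_{j=1..k-1} phi_{k-1,j} rho(j)],
  phi_{k,j} = phi_{k-1,j} - phi_{kk} phi_{k-1,k-j},  j = 1..k-1.
Step k = 1:
  phi_11 = rho(1) = -0.3016.
Step k = 2:
  phi_22 = [rho(2) - phi_11 rho(1)] / [1 - phi_11 rho(1)] = [0.3971 - (-0.3016)(-0.3016)] / [1 - (-0.3016)(-0.3016)]
         = 0.30613744 / 0.90903744 = 0.336771.
  Update: phi_21 = phi_11 - phi_22 phi_11 = -0.3016 - (0.336771)(-0.3016) = -0.20003.
Step k = 3:
  phi_33 = [rho(3) - phi_21 rho(2) - phi_22 rho(1)] / [1 - phi_21 rho(1) - phi_22 rho(2)]
    numerator   = -0.418 - (-0.20003)(0.3971) - (0.336771)(-0.3016) = -0.23699801
    denominator = 1 - (-0.20003)(-0.3016) - (0.336771)(0.3971) = 0.80593923
  phi_33 = -0.23699801 / 0.80593923 = -0.2941.
Therefore phi_{33} = -0.2941.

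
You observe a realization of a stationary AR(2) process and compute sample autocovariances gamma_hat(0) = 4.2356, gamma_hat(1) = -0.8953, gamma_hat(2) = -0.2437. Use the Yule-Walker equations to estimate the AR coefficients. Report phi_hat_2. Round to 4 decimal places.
\hat\phi_{2} = -0.1070

The Yule-Walker equations for an AR(p) process read, in matrix form,
  Gamma_p phi = r_p,   with   (Gamma_p)_{ij} = gamma(|i - j|),
                       (r_p)_i = gamma(i),   i,j = 1..p.
Substitute the sample gammas (Toeplitz matrix and right-hand side of size 2):
  Gamma_p = [[4.2356, -0.8953], [-0.8953, 4.2356]]
  r_p     = [-0.8953, -0.2437]
Written out:
  4.2356 phi_1 - 0.8953 phi_2 = -0.8953
  -0.8953 phi_1 + 4.2356 phi_2 = -0.2437
Solve by Cramer's rule:
  det = gamma(0)^2 - gamma(1)^2 = (4.2356)^2 - (-0.8953)^2 = 17.94030736 - 0.80156209 = 17.13874527
  phi_hat_1 = [gamma(1) gamma(0) - gamma(1) gamma(2)] / det = [(-0.8953)(4.2356) - (-0.8953)(-0.2437)] / 17.13874527 = -4.01031729 / 17.13874527 = -0.234
  phi_hat_2 = [gamma(0) gamma(2) - gamma(1)^2] / det = [(4.2356)(-0.2437) - (-0.8953)^2] / 17.13874527 = -1.83377781 / 17.13874527 = -0.107
So phi_hat = [-0.2340, -0.1070].
Therefore phi_hat_2 = -0.1070.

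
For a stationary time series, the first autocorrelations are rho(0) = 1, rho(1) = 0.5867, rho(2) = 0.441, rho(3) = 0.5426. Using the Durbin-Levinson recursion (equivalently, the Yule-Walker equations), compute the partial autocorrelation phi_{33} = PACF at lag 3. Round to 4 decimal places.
\phi_{33} = 0.3671

The PACF at lag k is phi_{kk}, the last component of the solution
to the Yule-Walker system G_k phi = r_k where
  (G_k)_{ij} = rho(|i - j|), (r_k)_i = rho(i), i,j = 1..k.
Equivalently, Durbin-Levinson gives phi_{kk} iteratively:
  phi_{11} = rho(1)
  phi_{kk} = [rho(k) - sum_{j=1..k-1} phi_{k-1,j} rho(k-j)]
            / [1 - sum_{j=1..k-1} phi_{k-1,j} rho(j)],
  phi_{k,j} = phi_{k-1,j} - phi_{kk} phi_{k-1,k-j},  j = 1..k-1.
Step k = 1:
  phi_11 = rho(1) = 0.5867.
Step k = 2:
  phi_22 = [rho(2) - phi_11 rho(1)] / [1 - phi_11 rho(1)] = [0.441 - (0.5867)(0.5867)] / [1 - (0.5867)(0.5867)]
         = 0.09678311 / 0.65578311 = 0.147584.
  Update: phi_21 = phi_11 - phi_22 phi_11 = 0.5867 - (0.147584)(0.5867) = 0.500112.
Step k = 3:
  phi_33 = [rho(3) - phi_21 rho(2) - phi_22 rho(1)] / [1 - phi_21 rho(1) - phi_22 rho(2)]
    numerator   = 0.5426 - (0.500112)(0.441) - (0.147584)(0.5867) = 0.23546286
    denominator = 1 - (0.500112)(0.5867) - (0.147584)(0.441) = 0.64149947
  phi_33 = 0.23546286 / 0.64149947 = 0.3671.
Therefore phi_{33} = 0.3671.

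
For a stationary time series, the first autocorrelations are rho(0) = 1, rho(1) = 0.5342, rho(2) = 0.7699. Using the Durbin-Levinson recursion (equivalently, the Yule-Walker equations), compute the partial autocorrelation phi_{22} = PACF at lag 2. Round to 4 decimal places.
\phi_{22} = 0.6780

The PACF at lag k is phi_{kk}, the last component of the solution
to the Yule-Walker system G_k phi = r_k where
  (G_k)_{ij} = rho(|i - j|), (r_k)_i = rho(i), i,j = 1..k.
Equivalently, Durbin-Levinson gives phi_{kk} iteratively:
  phi_{11} = rho(1)
  phi_{kk} = [rho(k) - sum_{j=1..k-1} phi_{k-1,j} rho(k-j)]
            / [1 - sum_{j=1..k-1} phi_{k-1,j} rho(j)],
  phi_{k,j} = phi_{k-1,j} - phi_{kk} phi_{k-1,k-j},  j = 1..k-1.
Step k = 1:
  phi_11 = rho(1) = 0.5342.
Step k = 2:
  phi_22 = [rho(2) - phi_11 rho(1)] / [1 - phi_11 rho(1)] = [0.7699 - (0.5342)(0.5342)] / [1 - (0.5342)(0.5342)]
         = 0.48453036 / 0.71463036 = 0.678.
Therefore phi_{22} = 0.6780.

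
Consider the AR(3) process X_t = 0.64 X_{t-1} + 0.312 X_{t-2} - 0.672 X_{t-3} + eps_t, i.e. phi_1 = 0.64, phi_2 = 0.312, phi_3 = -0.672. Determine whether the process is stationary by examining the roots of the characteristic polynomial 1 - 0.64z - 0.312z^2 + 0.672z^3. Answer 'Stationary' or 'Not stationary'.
\text{Stationary}

The AR(p) characteristic polynomial is P(z) = 1 - 0.64z - 0.312z^2 + 0.672z^3.
Stationarity requires all roots to lie outside the unit circle, i.e. |z| > 1 for every root.
Degree 3: look for a simple real root z0 first, then factor out (1 - z/z0) and solve the remaining quadratic.
Testing z0 = -1.25: P(-1.25) = 1 + (-0.64)(-1.25) + (-0.312)(-1.25)^2 + (0.672)(-1.25)^3
  = 1 + (0.8) + (-0.4875) + (-1.3125) = 0.  So z_0 = -1.25 is a root, |z_0| = 1.25.
Divide out the factor (1 + 0.8 z) = (1 - z/z0) (since 1/z0 = -0.8):
  P(z) = (1 + 0.8 z)(1 + (-1.44) z + (0.84) z^2)
  [check: z-coef -1.44 - (-0.8) = -0.64; z^2-coef 0.84 - (-0.8)(-1.44) = -0.312; z^3-coef -(-0.8)(0.84) = 0.672.]
Remaining roots from the quadratic factor 1 + (-1.44) z + (0.84) z^2:
  Set 1 + (-1.44) z + (0.84) z^2 = 0, i.e. a z^2 + b z + c = 0 with a = 0.84, b = -1.44, c = 1.
  Discriminant D = b^2 - 4ac = (-1.44)^2 - 4*(0.84)*1 = 2.0736 - (3.36) = -1.2864.
  D < 0, so the roots are the complex-conjugate pair z = (-b +/- i sqrt(-D)) / (2a) = 0.8571 +/- 0.6751i.
  For a conjugate pair |z|^2 = z * conj(z) = (product of roots) = c/a = 1/(0.84) = 1.190476, so |z| = sqrt(1.190476) = 1.0911 for both roots.
Moduli of all roots: 1.2500, 1.0911, 1.0911.
All moduli strictly greater than 1? Yes.
Verdict: Stationary.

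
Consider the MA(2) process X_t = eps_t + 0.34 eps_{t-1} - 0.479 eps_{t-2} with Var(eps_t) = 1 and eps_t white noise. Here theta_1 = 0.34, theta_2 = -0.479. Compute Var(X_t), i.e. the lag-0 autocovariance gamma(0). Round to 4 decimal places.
\gamma(0) = 1.3450

For an MA(q) process X_t = eps_t + sum_i theta_i eps_{t-i} with
Var(eps_t) = sigma^2, the variance is
  gamma(0) = sigma^2 * (1 + sum_i theta_i^2).
  sum_i theta_i^2 = (0.34)^2 + (-0.479)^2 = 0.1156 + 0.229441 = 0.345041.
  gamma(0) = 1 * (1 + 0.345041) = 1 * 1.345041 = 1.345041, which rounds to 1.3450.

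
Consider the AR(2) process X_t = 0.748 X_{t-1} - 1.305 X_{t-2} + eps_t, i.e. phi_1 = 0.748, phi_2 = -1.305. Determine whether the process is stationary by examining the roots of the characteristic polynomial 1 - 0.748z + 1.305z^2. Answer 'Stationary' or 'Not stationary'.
\text{Not stationary}

The AR(p) characteristic polynomial is P(z) = 1 - 0.748z + 1.305z^2.
Stationarity requires all roots to lie outside the unit circle, i.e. |z| > 1 for every root.
Set 1 + (-0.748) z + (1.305) z^2 = 0, i.e. a z^2 + b z + c = 0 with a = 1.305, b = -0.748, c = 1.
Discriminant D = b^2 - 4ac = (-0.748)^2 - 4*(1.305)*1 = 0.559504 - (5.22) = -4.660496.
D < 0, so the roots are the complex-conjugate pair z = (-b +/- i sqrt(-D)) / (2a) = 0.2866 +/- 0.8271i.
For a conjugate pair |z|^2 = z * conj(z) = (product of roots) = c/a = 1/(1.305) = 0.766284, so |z| = sqrt(0.766284) = 0.8754 for both roots.
Moduli of all roots: 0.8754, 0.8754.
All moduli strictly greater than 1? No.
Verdict: Not stationary.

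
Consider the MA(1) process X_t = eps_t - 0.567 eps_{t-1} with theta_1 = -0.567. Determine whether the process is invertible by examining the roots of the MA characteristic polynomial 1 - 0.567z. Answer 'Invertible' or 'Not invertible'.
\text{Invertible}

The MA(q) characteristic polynomial is P(z) = 1 - 0.567z.
Invertibility requires all roots to lie outside the unit circle, i.e. |z| > 1 for every root.
This is linear in z: 1 + (-0.567) z = 0  =>  z = -1/(-0.567) = 1.763668,  |z| = 1.763668.
Moduli of all roots: 1.7637.
All moduli strictly greater than 1? Yes.
Verdict: Invertible.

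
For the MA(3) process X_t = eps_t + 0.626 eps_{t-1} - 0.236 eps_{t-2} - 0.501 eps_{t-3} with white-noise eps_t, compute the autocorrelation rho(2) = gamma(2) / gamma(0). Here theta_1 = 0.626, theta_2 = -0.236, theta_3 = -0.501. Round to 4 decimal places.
\rho(2) = -0.3236

For an MA(q) process with theta_0 = 1, the autocovariance is
  gamma(k) = sigma^2 * sum_{i=0..q-k} theta_i * theta_{i+k},
and rho(k) = gamma(k) / gamma(0). Sigma^2 cancels.
  numerator   = (1)*(-0.236) + (0.626)*(-0.501) = -0.549626.
  denominator = (1)^2 + (0.626)^2 + (-0.236)^2 + (-0.501)^2 = 1.698573.
  rho(2) = -0.549626 / 1.698573 = -0.3236.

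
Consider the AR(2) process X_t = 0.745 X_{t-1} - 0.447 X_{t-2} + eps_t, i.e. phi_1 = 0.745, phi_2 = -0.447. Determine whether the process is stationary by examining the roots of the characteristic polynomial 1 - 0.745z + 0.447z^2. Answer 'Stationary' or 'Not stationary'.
\text{Stationary}

The AR(p) characteristic polynomial is P(z) = 1 - 0.745z + 0.447z^2.
Stationarity requires all roots to lie outside the unit circle, i.e. |z| > 1 for every root.
Set 1 + (-0.745) z + (0.447) z^2 = 0, i.e. a z^2 + b z + c = 0 with a = 0.447, b = -0.745, c = 1.
Discriminant D = b^2 - 4ac = (-0.745)^2 - 4*(0.447)*1 = 0.555025 - (1.788) = -1.232975.
D < 0, so the roots are the complex-conjugate pair z = (-b +/- i sqrt(-D)) / (2a) = 0.8333 +/- 1.2421i.
For a conjugate pair |z|^2 = z * conj(z) = (product of roots) = c/a = 1/(0.447) = 2.237136, so |z| = sqrt(2.237136) = 1.4957 for both roots.
Moduli of all roots: 1.4957, 1.4957.
All moduli strictly greater than 1? Yes.
Verdict: Stationary.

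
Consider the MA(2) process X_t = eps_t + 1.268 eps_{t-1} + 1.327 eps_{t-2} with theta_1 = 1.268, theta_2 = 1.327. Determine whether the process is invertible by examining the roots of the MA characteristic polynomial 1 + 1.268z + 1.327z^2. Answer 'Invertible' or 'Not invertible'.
\text{Not invertible}

The MA(q) characteristic polynomial is P(z) = 1 + 1.268z + 1.327z^2.
Invertibility requires all roots to lie outside the unit circle, i.e. |z| > 1 for every root.
Set 1 + (1.268) z + (1.327) z^2 = 0, i.e. a z^2 + b z + c = 0 with a = 1.327, b = 1.268, c = 1.
Discriminant D = b^2 - 4ac = (1.268)^2 - 4*(1.327)*1 = 1.607824 - (5.308) = -3.700176.
D < 0, so the roots are the complex-conjugate pair z = (-b +/- i sqrt(-D)) / (2a) = -0.4778 +/- 0.7248i.
For a conjugate pair |z|^2 = z * conj(z) = (product of roots) = c/a = 1/(1.327) = 0.75358, so |z| = sqrt(0.75358) = 0.8681 for both roots.
Moduli of all roots: 0.8681, 0.8681.
All moduli strictly greater than 1? No.
Verdict: Not invertible.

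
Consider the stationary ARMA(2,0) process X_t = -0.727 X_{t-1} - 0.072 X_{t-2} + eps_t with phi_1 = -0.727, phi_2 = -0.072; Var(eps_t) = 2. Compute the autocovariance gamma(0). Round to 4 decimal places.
\gamma(0) = 3.7224

Multiply the model equation by X_{t-k} and take expectations. With theta_0 = psi_0 = 1 and psi_j the MA(infinity) weights, this gives
  gamma(k) - sum_i phi_i gamma(k-i) = c_k,
  c_k = sigma^2 * sum_{j=k..q} theta_j psi_{j-k}   (c_k = 0 for k > q),
using gamma(-m) = gamma(m).
Pure AR (q = 0): c_0 = sigma^2 = 2, c_k = 0 for k >= 1.
Equations for k = 0, 1, 2 (AR order 2, c_2 = 0):
  (E0) gamma(0) = phi_1 gamma(1) + phi_2 gamma(2) + c_0
  (E1) gamma(1) = phi_1 gamma(0) + phi_2 gamma(1) + c_1
  (E2) gamma(2) = phi_1 gamma(1) + phi_2 gamma(0)
From (E1): gamma(1) = A gamma(0) + B with
  A = phi_1 / (1 - phi_2) = -0.727 / 1.072 = -0.678172,   B = c_1 / (1 - phi_2) = 0 / 1.072 = 0.
Insert (E2) into (E0): gamma(0) (1 - phi_2^2) = phi_1 (1 + phi_2) gamma(1) + c_0.
  phi_1 (1 + phi_2) = (-0.727)(0.928) = -0.674656,   1 - phi_2^2 = 0.994816.
Replace gamma(1) by A gamma(0) + B and collect gamma(0):
  gamma(0) [0.994816 - (-0.674656)(-0.678172)] = c_0 = 2
  gamma(0) * 0.537283 = 2
  gamma(0) = 2 / 0.537283 = 3.72243.
Therefore gamma(0) = 3.7224 (to 4 decimal places).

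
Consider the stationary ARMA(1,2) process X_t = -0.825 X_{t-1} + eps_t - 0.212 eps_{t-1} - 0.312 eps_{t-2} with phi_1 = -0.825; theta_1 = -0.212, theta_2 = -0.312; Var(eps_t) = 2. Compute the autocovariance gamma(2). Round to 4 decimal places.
\gamma(2) = 3.2762

Multiply the model equation by X_{t-k} and take expectations. With theta_0 = psi_0 = 1 and psi_j the MA(infinity) weights, this gives
  gamma(k) - sum_i phi_i gamma(k-i) = c_k,
  c_k = sigma^2 * sum_{j=k..q} theta_j psi_{j-k}   (c_k = 0 for k > q),
using gamma(-m) = gamma(m).
psi-weights needed (psi_j = theta_j + sum_i phi_i psi_{j-i}):
  psi_1 = theta_1 + phi_1 = -0.212 + (-0.825) = -1.037
  psi_2 = theta_2 + phi_1 psi_1 = -0.312 + (-0.825)(-1.037) = 0.543525
Right-hand sides:
  c_0 = sigma^2 (1 + theta_1 psi_1 + theta_2 psi_2) = 2 * (1 + (-0.212)(-1.037) + (-0.312)(0.543525)) = 2 * 1.050264 = 2.100528
  c_1 = sigma^2 (theta_1 + theta_2 psi_1) = 2 * (-0.212 + (-0.312)(-1.037)) = 0.223088
  c_2 = sigma^2 theta_2 = 2 * (-0.312) = -0.624
Equations for k = 0 and k = 1 (AR order 1):
  gamma(0) = phi_1 gamma(1) + c_0
  gamma(1) = phi_1 gamma(0) + c_1
Substituting the second into the first: gamma(0) (1 - phi_1^2) = c_0 + phi_1 c_1, so
  gamma(0) = (c_0 + phi_1 c_1) / (1 - phi_1^2) = (2.100528 + (-0.825)(0.223088)) / (1 - (-0.825)^2) = 1.916481 / 0.319375 = 6.000723.
  gamma(1) = phi_1 gamma(0) + c_1 = (-0.825)(6.000723) + (0.223088) = -4.727508.
For k = 2: gamma(2) = phi_1 gamma(1) + c_2
  = (-0.825)(-4.727508) + (-0.624) = 3.276194.
Therefore gamma(2) = 3.2762 (to 4 decimal places).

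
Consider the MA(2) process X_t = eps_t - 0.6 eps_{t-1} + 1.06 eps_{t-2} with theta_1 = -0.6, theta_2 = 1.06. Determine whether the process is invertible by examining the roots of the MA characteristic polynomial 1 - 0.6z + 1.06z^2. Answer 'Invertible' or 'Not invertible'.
\text{Not invertible}

The MA(q) characteristic polynomial is P(z) = 1 - 0.6z + 1.06z^2.
Invertibility requires all roots to lie outside the unit circle, i.e. |z| > 1 for every root.
Set 1 + (-0.6) z + (1.06) z^2 = 0, i.e. a z^2 + b z + c = 0 with a = 1.06, b = -0.6, c = 1.
Discriminant D = b^2 - 4ac = (-0.6)^2 - 4*(1.06)*1 = 0.36 - (4.24) = -3.88.
D < 0, so the roots are the complex-conjugate pair z = (-b +/- i sqrt(-D)) / (2a) = 0.283 +/- 0.9291i.
For a conjugate pair |z|^2 = z * conj(z) = (product of roots) = c/a = 1/(1.06) = 0.943396, so |z| = sqrt(0.943396) = 0.9713 for both roots.
Moduli of all roots: 0.9713, 0.9713.
All moduli strictly greater than 1? No.
Verdict: Not invertible.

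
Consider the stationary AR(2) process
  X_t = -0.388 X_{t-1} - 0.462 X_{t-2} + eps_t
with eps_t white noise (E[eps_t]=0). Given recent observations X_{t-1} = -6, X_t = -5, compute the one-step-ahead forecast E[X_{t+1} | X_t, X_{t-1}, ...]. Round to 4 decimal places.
E[X_{t+1} \mid \mathcal F_t] = 4.7120

For an AR(p) model X_t = c + sum_i phi_i X_{t-i} + eps_t, the
one-step-ahead conditional mean is
  E[X_{t+1} | X_t, ...] = c + sum_i phi_i X_{t+1-i}.
Substitute known values:
  E[X_{t+1} | ...] = (-0.388) * (-5) + (-0.462) * (-6)
                   = 4.7120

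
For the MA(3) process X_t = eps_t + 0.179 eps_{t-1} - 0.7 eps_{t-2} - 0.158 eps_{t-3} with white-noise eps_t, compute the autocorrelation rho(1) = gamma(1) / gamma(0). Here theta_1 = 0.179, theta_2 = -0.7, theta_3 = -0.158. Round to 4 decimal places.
\rho(1) = 0.1062

For an MA(q) process with theta_0 = 1, the autocovariance is
  gamma(k) = sigma^2 * sum_{i=0..q-k} theta_i * theta_{i+k},
and rho(k) = gamma(k) / gamma(0). Sigma^2 cancels.
  numerator   = (1)*(0.179) + (0.179)*(-0.7) + (-0.7)*(-0.158) = 0.1643.
  denominator = (1)^2 + (0.179)^2 + (-0.7)^2 + (-0.158)^2 = 1.547005.
  rho(1) = 0.1643 / 1.547005 = 0.1062.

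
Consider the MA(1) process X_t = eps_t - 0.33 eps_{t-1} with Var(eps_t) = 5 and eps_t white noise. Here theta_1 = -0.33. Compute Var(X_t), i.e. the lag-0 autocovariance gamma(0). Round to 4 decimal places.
\gamma(0) = 5.5445

For an MA(q) process X_t = eps_t + sum_i theta_i eps_{t-i} with
Var(eps_t) = sigma^2, the variance is
  gamma(0) = sigma^2 * (1 + sum_i theta_i^2).
  sum_i theta_i^2 = (-0.33)^2 = 0.1089.
  gamma(0) = 5 * (1 + 0.1089) = 5 * 1.1089 = 5.5445.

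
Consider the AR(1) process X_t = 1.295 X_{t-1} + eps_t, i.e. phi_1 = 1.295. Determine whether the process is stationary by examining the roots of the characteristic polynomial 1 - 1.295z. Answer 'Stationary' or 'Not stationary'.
\text{Not stationary}

The AR(p) characteristic polynomial is P(z) = 1 - 1.295z.
Stationarity requires all roots to lie outside the unit circle, i.e. |z| > 1 for every root.
This is linear in z: 1 + (-1.295) z = 0  =>  z = -1/(-1.295) = 0.772201,  |z| = 0.772201.
Moduli of all roots: 0.7722.
All moduli strictly greater than 1? No.
Verdict: Not stationary.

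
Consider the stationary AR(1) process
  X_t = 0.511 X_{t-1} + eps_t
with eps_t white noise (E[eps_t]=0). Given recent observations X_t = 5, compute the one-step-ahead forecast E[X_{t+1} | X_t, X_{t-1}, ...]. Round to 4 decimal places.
E[X_{t+1} \mid \mathcal F_t] = 2.5550

For an AR(p) model X_t = c + sum_i phi_i X_{t-i} + eps_t, the
one-step-ahead conditional mean is
  E[X_{t+1} | X_t, ...] = c + sum_i phi_i X_{t+1-i}.
Substitute known values:
  E[X_{t+1} | ...] = (0.511) * (5)
                   = 2.5550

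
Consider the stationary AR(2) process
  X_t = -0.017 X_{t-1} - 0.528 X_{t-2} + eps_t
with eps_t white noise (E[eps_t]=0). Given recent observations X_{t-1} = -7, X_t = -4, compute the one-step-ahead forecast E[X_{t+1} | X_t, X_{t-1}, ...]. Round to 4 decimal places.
E[X_{t+1} \mid \mathcal F_t] = 3.7640

For an AR(p) model X_t = c + sum_i phi_i X_{t-i} + eps_t, the
one-step-ahead conditional mean is
  E[X_{t+1} | X_t, ...] = c + sum_i phi_i X_{t+1-i}.
Substitute known values:
  E[X_{t+1} | ...] = (-0.017) * (-4) + (-0.528) * (-7)
                   = 3.7640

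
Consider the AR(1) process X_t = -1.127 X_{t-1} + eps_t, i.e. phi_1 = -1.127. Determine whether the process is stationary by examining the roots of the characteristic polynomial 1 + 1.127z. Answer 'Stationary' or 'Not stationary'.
\text{Not stationary}

The AR(p) characteristic polynomial is P(z) = 1 + 1.127z.
Stationarity requires all roots to lie outside the unit circle, i.e. |z| > 1 for every root.
This is linear in z: 1 + (1.127) z = 0  =>  z = -1/(1.127) = -0.887311,  |z| = 0.887311.
Moduli of all roots: 0.8873.
All moduli strictly greater than 1? No.
Verdict: Not stationary.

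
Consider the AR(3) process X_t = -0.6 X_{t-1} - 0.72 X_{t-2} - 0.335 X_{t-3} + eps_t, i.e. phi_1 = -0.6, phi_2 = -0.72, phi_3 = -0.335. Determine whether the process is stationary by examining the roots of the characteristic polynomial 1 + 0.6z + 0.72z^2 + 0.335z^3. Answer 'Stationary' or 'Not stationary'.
\text{Stationary}

The AR(p) characteristic polynomial is P(z) = 1 + 0.6z + 0.72z^2 + 0.335z^3.
Stationarity requires all roots to lie outside the unit circle, i.e. |z| > 1 for every root.
Degree 3: look for a simple real root z0 first, then factor out (1 - z/z0) and solve the remaining quadratic.
Testing z0 = -2: P(-2) = 1 + (0.6)(-2) + (0.72)(-2)^2 + (0.335)(-2)^3
  = 1 + (-1.2) + (2.88) + (-2.68) = 0.  So z_0 = -2 is a root, |z_0| = 2.
Divide out the factor (1 + 0.5 z) = (1 - z/z0) (since 1/z0 = -0.5):
  P(z) = (1 + 0.5 z)(1 + (0.1) z + (0.67) z^2)
  [check: z-coef 0.1 - (-0.5) = 0.6; z^2-coef 0.67 - (-0.5)(0.1) = 0.72; z^3-coef -(-0.5)(0.67) = 0.335.]
Remaining roots from the quadratic factor 1 + (0.1) z + (0.67) z^2:
  Set 1 + (0.1) z + (0.67) z^2 = 0, i.e. a z^2 + b z + c = 0 with a = 0.67, b = 0.1, c = 1.
  Discriminant D = b^2 - 4ac = (0.1)^2 - 4*(0.67)*1 = 0.01 - (2.68) = -2.67.
  D < 0, so the roots are the complex-conjugate pair z = (-b +/- i sqrt(-D)) / (2a) = -0.0746 +/- 1.2194i.
  For a conjugate pair |z|^2 = z * conj(z) = (product of roots) = c/a = 1/(0.67) = 1.492537, so |z| = sqrt(1.492537) = 1.2217 for both roots.
Moduli of all roots: 2.0000, 1.2217, 1.2217.
All moduli strictly greater than 1? Yes.
Verdict: Stationary.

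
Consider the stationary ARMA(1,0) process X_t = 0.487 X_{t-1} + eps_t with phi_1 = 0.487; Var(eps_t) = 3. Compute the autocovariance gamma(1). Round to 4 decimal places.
\gamma(1) = 1.9152

Multiply the model equation by X_{t-k} and take expectations. With theta_0 = psi_0 = 1 and psi_j the MA(infinity) weights, this gives
  gamma(k) - sum_i phi_i gamma(k-i) = c_k,
  c_k = sigma^2 * sum_{j=k..q} theta_j psi_{j-k}   (c_k = 0 for k > q),
using gamma(-m) = gamma(m).
Pure AR (q = 0): c_0 = sigma^2 = 3, c_k = 0 for k >= 1.
Equations for k = 0 and k = 1 (AR order 1):
  gamma(0) = phi_1 gamma(1) + c_0
  gamma(1) = phi_1 gamma(0) + c_1
Substituting the second into the first: gamma(0) (1 - phi_1^2) = c_0 + phi_1 c_1, so
  gamma(0) = c_0 / (1 - phi_1^2) = 3 / (1 - (0.487)^2) = 3 / 0.762831 = 3.932719.
  gamma(1) = phi_1 gamma(0) = (0.487)(3.932719) = 1.915234.
Therefore gamma(1) = 1.9152 (to 4 decimal places).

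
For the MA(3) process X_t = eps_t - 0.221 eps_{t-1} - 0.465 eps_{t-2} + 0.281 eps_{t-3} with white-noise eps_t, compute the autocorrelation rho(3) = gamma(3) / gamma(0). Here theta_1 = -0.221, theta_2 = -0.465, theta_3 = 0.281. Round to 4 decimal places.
\rho(3) = 0.2091

For an MA(q) process with theta_0 = 1, the autocovariance is
  gamma(k) = sigma^2 * sum_{i=0..q-k} theta_i * theta_{i+k},
and rho(k) = gamma(k) / gamma(0). Sigma^2 cancels.
  numerator   = (1)*(0.281) = 0.281.
  denominator = (1)^2 + (-0.221)^2 + (-0.465)^2 + (0.281)^2 = 1.344027.
  rho(3) = 0.281 / 1.344027 = 0.2091.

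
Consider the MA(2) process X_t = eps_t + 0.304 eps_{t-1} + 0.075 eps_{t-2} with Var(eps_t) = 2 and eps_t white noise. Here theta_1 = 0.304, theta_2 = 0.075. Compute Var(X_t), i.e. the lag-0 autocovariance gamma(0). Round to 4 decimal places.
\gamma(0) = 2.1961

For an MA(q) process X_t = eps_t + sum_i theta_i eps_{t-i} with
Var(eps_t) = sigma^2, the variance is
  gamma(0) = sigma^2 * (1 + sum_i theta_i^2).
  sum_i theta_i^2 = (0.304)^2 + (0.075)^2 = 0.092416 + 0.005625 = 0.098041.
  gamma(0) = 2 * (1 + 0.098041) = 2 * 1.098041 = 2.196082, which rounds to 2.1961.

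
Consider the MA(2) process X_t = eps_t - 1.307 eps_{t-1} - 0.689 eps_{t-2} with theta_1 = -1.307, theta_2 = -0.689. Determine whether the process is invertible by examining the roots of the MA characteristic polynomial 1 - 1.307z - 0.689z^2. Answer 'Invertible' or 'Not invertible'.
\text{Not invertible}

The MA(q) characteristic polynomial is P(z) = 1 - 1.307z - 0.689z^2.
Invertibility requires all roots to lie outside the unit circle, i.e. |z| > 1 for every root.
Set 1 + (-1.307) z + (-0.689) z^2 = 0, i.e. a z^2 + b z + c = 0 with a = -0.689, b = -1.307, c = 1.
Discriminant D = b^2 - 4ac = (-1.307)^2 - 4*(-0.689)*1 = 1.708249 - (-2.756) = 4.464249.
D >= 0, so the roots are real: z = (-b +/- sqrt(D)) / (2a) = (1.307 +/- 2.112877) / (-1.378).
  z_1 = (1.307 + 2.112877) / (-1.378) = -2.4818,   |z_1| = 2.4818.
  z_2 = (1.307 - 2.112877) / (-1.378) = 0.5848,   |z_2| = 0.5848.
Moduli of all roots: 2.4818, 0.5848.
All moduli strictly greater than 1? No.
Verdict: Not invertible.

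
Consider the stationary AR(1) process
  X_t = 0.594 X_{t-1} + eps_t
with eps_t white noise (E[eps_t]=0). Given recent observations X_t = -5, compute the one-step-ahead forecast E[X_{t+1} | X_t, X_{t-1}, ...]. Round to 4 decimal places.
E[X_{t+1} \mid \mathcal F_t] = -2.9700

For an AR(p) model X_t = c + sum_i phi_i X_{t-i} + eps_t, the
one-step-ahead conditional mean is
  E[X_{t+1} | X_t, ...] = c + sum_i phi_i X_{t+1-i}.
Substitute known values:
  E[X_{t+1} | ...] = (0.594) * (-5)
                   = -2.9700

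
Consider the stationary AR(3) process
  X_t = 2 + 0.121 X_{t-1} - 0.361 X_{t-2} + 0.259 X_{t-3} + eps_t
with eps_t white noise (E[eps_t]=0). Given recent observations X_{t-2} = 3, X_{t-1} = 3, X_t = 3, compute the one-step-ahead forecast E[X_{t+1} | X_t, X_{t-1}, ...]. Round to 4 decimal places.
E[X_{t+1} \mid \mathcal F_t] = 2.0570

For an AR(p) model X_t = c + sum_i phi_i X_{t-i} + eps_t, the
one-step-ahead conditional mean is
  E[X_{t+1} | X_t, ...] = c + sum_i phi_i X_{t+1-i}.
Substitute known values:
  E[X_{t+1} | ...] = 2 + (0.121) * (3) + (-0.361) * (3) + (0.259) * (3)
                   = 2.0570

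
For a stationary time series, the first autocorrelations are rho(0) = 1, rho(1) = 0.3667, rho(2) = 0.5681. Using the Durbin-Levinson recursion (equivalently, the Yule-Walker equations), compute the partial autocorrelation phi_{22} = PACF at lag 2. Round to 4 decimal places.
\phi_{22} = 0.5010

The PACF at lag k is phi_{kk}, the last component of the solution
to the Yule-Walker system G_k phi = r_k where
  (G_k)_{ij} = rho(|i - j|), (r_k)_i = rho(i), i,j = 1..k.
Equivalently, Durbin-Levinson gives phi_{kk} iteratively:
  phi_{11} = rho(1)
  phi_{kk} = [rho(k) - sum_{j=1..k-1} phi_{k-1,j} rho(k-j)]
            / [1 - sum_{j=1..k-1} phi_{k-1,j} rho(j)],
  phi_{k,j} = phi_{k-1,j} - phi_{kk} phi_{k-1,k-j},  j = 1..k-1.
Step k = 1:
  phi_11 = rho(1) = 0.3667.
Step k = 2:
  phi_22 = [rho(2) - phi_11 rho(1)] / [1 - phi_11 rho(1)] = [0.5681 - (0.3667)(0.3667)] / [1 - (0.3667)(0.3667)]
         = 0.43363111 / 0.86553111 = 0.501.
Therefore phi_{22} = 0.5010.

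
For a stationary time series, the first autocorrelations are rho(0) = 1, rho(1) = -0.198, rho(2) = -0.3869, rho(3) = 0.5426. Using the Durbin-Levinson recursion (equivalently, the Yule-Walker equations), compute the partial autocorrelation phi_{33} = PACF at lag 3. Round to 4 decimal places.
\phi_{33} = 0.4460

The PACF at lag k is phi_{kk}, the last component of the solution
to the Yule-Walker system G_k phi = r_k where
  (G_k)_{ij} = rho(|i - j|), (r_k)_i = rho(i), i,j = 1..k.
Equivalently, Durbin-Levinson gives phi_{kk} iteratively:
  phi_{11} = rho(1)
  phi_{kk} = [rho(k) - sum_{j=1..k-1} phi_{k-1,j} rho(k-j)]
            / [1 - sum_{j=1..k-1} phi_{k-1,j} rho(j)],
  phi_{k,j} = phi_{k-1,j} - phi_{kk} phi_{k-1,k-j},  j = 1..k-1.
Step k = 1:
  phi_11 = rho(1) = -0.198.
Step k = 2:
  phi_22 = [rho(2) - phi_11 rho(1)] / [1 - phi_11 rho(1)] = [-0.3869 - (-0.198)(-0.198)] / [1 - (-0.198)(-0.198)]
         = -0.426104 / 0.960796 = -0.443491.
  Update: phi_21 = phi_11 - phi_22 phi_11 = -0.198 - (-0.443491)(-0.198) = -0.285811.
Step k = 3:
  phi_33 = [rho(3) - phi_21 rho(2) - phi_22 rho(1)] / [1 - phi_21 rho(1) - phi_22 rho(2)]
    numerator   = 0.5426 - (-0.285811)(-0.3869) - (-0.443491)(-0.198) = 0.34420853
    denominator = 1 - (-0.285811)(-0.198) - (-0.443491)(-0.3869) = 0.77182288
  phi_33 = 0.34420853 / 0.77182288 = 0.446.
Therefore phi_{33} = 0.4460.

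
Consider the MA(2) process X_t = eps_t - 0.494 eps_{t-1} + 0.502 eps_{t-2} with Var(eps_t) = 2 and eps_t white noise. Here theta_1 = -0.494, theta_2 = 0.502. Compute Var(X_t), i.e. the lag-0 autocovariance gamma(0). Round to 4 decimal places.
\gamma(0) = 2.9921

For an MA(q) process X_t = eps_t + sum_i theta_i eps_{t-i} with
Var(eps_t) = sigma^2, the variance is
  gamma(0) = sigma^2 * (1 + sum_i theta_i^2).
  sum_i theta_i^2 = (-0.494)^2 + (0.502)^2 = 0.244036 + 0.252004 = 0.49604.
  gamma(0) = 2 * (1 + 0.49604) = 2 * 1.49604 = 2.99208, which rounds to 2.9921.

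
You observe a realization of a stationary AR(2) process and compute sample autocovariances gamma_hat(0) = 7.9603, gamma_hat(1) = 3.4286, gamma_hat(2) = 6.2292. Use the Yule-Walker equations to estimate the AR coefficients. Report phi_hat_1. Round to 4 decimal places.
\hat\phi_{1} = 0.1150

The Yule-Walker equations for an AR(p) process read, in matrix form,
  Gamma_p phi = r_p,   with   (Gamma_p)_{ij} = gamma(|i - j|),
                       (r_p)_i = gamma(i),   i,j = 1..p.
Substitute the sample gammas (Toeplitz matrix and right-hand side of size 2):
  Gamma_p = [[7.9603, 3.4286], [3.4286, 7.9603]]
  r_p     = [3.4286, 6.2292]
Written out:
  7.9603 phi_1 + 3.4286 phi_2 = 3.4286
  3.4286 phi_1 + 7.9603 phi_2 = 6.2292
Solve by Cramer's rule:
  det = gamma(0)^2 - gamma(1)^2 = (7.9603)^2 - (3.4286)^2 = 63.36637609 - 11.75529796 = 51.61107813
  phi_hat_1 = [gamma(1) gamma(0) - gamma(1) gamma(2)] / det = [(3.4286)(7.9603) - (3.4286)(6.2292)] / 51.61107813 = 5.93524946 / 51.61107813 = 0.115
  phi_hat_2 = [gamma(0) gamma(2) - gamma(1)^2] / det = [(7.9603)(6.2292) - (3.4286)^2] / 51.61107813 = 37.8310028 / 51.61107813 = 0.733
So phi_hat = [0.1150, 0.7330].
Therefore phi_hat_1 = 0.1150.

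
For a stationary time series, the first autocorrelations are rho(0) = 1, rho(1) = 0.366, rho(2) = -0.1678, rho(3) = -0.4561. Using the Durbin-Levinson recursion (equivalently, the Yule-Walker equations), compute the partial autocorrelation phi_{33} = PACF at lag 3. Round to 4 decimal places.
\phi_{33} = -0.3230

The PACF at lag k is phi_{kk}, the last component of the solution
to the Yule-Walker system G_k phi = r_k where
  (G_k)_{ij} = rho(|i - j|), (r_k)_i = rho(i), i,j = 1..k.
Equivalently, Durbin-Levinson gives phi_{kk} iteratively:
  phi_{11} = rho(1)
  phi_{kk} = [rho(k) - sum_{j=1..k-1} phi_{k-1,j} rho(k-j)]
            / [1 - sum_{j=1..k-1} phi_{k-1,j} rho(j)],
  phi_{k,j} = phi_{k-1,j} - phi_{kk} phi_{k-1,k-j},  j = 1..k-1.
Step k = 1:
  phi_11 = rho(1) = 0.366.
Step k = 2:
  phi_22 = [rho(2) - phi_11 rho(1)] / [1 - phi_11 rho(1)] = [-0.1678 - (0.366)(0.366)] / [1 - (0.366)(0.366)]
         = -0.301756 / 0.866044 = -0.34843.
  Update: phi_21 = phi_11 - phi_22 phi_11 = 0.366 - (-0.34843)(0.366) = 0.493526.
Step k = 3:
  phi_33 = [rho(3) - phi_21 rho(2) - phi_22 rho(1)] / [1 - phi_21 rho(1) - phi_22 rho(2)]
    numerator   = -0.4561 - (0.493526)(-0.1678) - (-0.34843)(0.366) = -0.24576092
    denominator = 1 - (0.493526)(0.366) - (-0.34843)(-0.1678) = 0.76090306
  phi_33 = -0.24576092 / 0.76090306 = -0.323.
Therefore phi_{33} = -0.3230.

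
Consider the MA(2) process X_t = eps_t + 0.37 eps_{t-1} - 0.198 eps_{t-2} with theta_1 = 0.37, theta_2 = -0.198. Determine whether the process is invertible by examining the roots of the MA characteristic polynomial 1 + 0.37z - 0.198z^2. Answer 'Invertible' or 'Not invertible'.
\text{Invertible}

The MA(q) characteristic polynomial is P(z) = 1 + 0.37z - 0.198z^2.
Invertibility requires all roots to lie outside the unit circle, i.e. |z| > 1 for every root.
Set 1 + (0.37) z + (-0.198) z^2 = 0, i.e. a z^2 + b z + c = 0 with a = -0.198, b = 0.37, c = 1.
Discriminant D = b^2 - 4ac = (0.37)^2 - 4*(-0.198)*1 = 0.1369 - (-0.792) = 0.9289.
D >= 0, so the roots are real: z = (-b +/- sqrt(D)) / (2a) = (-0.37 +/- 0.963795) / (-0.396).
  z_1 = (-0.37 + 0.963795) / (-0.396) = -1.4995,   |z_1| = 1.4995.
  z_2 = (-0.37 - 0.963795) / (-0.396) = 3.3682,   |z_2| = 3.3682.
Moduli of all roots: 1.4995, 3.3682.
All moduli strictly greater than 1? Yes.
Verdict: Invertible.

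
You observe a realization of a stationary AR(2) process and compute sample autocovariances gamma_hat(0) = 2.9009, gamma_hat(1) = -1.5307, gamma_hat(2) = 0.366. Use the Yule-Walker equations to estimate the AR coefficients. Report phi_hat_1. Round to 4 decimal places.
\hat\phi_{1} = -0.6390

The Yule-Walker equations for an AR(p) process read, in matrix form,
  Gamma_p phi = r_p,   with   (Gamma_p)_{ij} = gamma(|i - j|),
                       (r_p)_i = gamma(i),   i,j = 1..p.
Substitute the sample gammas (Toeplitz matrix and right-hand side of size 2):
  Gamma_p = [[2.9009, -1.5307], [-1.5307, 2.9009]]
  r_p     = [-1.5307, 0.366]
Written out:
  2.9009 phi_1 - 1.5307 phi_2 = -1.5307
  -1.5307 phi_1 + 2.9009 phi_2 = 0.366
Solve by Cramer's rule:
  det = gamma(0)^2 - gamma(1)^2 = (2.9009)^2 - (-1.5307)^2 = 8.41522081 - 2.34304249 = 6.07217832
  phi_hat_1 = [gamma(1) gamma(0) - gamma(1) gamma(2)] / det = [(-1.5307)(2.9009) - (-1.5307)(0.366)] / 6.07217832 = -3.88017143 / 6.07217832 = -0.639
  phi_hat_2 = [gamma(0) gamma(2) - gamma(1)^2] / det = [(2.9009)(0.366) - (-1.5307)^2] / 6.07217832 = -1.28131309 / 6.07217832 = -0.211
So phi_hat = [-0.6390, -0.2110].
Therefore phi_hat_1 = -0.6390.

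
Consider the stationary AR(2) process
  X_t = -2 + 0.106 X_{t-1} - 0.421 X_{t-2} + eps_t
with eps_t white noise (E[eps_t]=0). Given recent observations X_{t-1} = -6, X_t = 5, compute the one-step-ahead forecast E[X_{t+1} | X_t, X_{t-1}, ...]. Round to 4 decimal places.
E[X_{t+1} \mid \mathcal F_t] = 1.0560

For an AR(p) model X_t = c + sum_i phi_i X_{t-i} + eps_t, the
one-step-ahead conditional mean is
  E[X_{t+1} | X_t, ...] = c + sum_i phi_i X_{t+1-i}.
Substitute known values:
  E[X_{t+1} | ...] = -2 + (0.106) * (5) + (-0.421) * (-6)
                   = 1.0560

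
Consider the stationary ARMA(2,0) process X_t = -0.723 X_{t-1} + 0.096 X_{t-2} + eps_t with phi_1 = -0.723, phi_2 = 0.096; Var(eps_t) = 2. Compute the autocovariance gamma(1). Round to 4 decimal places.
\gamma(1) = -4.4801

Multiply the model equation by X_{t-k} and take expectations. With theta_0 = psi_0 = 1 and psi_j the MA(infinity) weights, this gives
  gamma(k) - sum_i phi_i gamma(k-i) = c_k,
  c_k = sigma^2 * sum_{j=k..q} theta_j psi_{j-k}   (c_k = 0 for k > q),
using gamma(-m) = gamma(m).
Pure AR (q = 0): c_0 = sigma^2 = 2, c_k = 0 for k >= 1.
Equations for k = 0, 1, 2 (AR order 2, c_2 = 0):
  (E0) gamma(0) = phi_1 gamma(1) + phi_2 gamma(2) + c_0
  (E1) gamma(1) = phi_1 gamma(0) + phi_2 gamma(1) + c_1
  (E2) gamma(2) = phi_1 gamma(1) + phi_2 gamma(0)
From (E1): gamma(1) = A gamma(0) + B with
  A = phi_1 / (1 - phi_2) = -0.723 / 0.904 = -0.799779,   B = c_1 / (1 - phi_2) = 0 / 0.904 = 0.
Insert (E2) into (E0): gamma(0) (1 - phi_2^2) = phi_1 (1 + phi_2) gamma(1) + c_0.
  phi_1 (1 + phi_2) = (-0.723)(1.096) = -0.792408,   1 - phi_2^2 = 0.990784.
Replace gamma(1) by A gamma(0) + B and collect gamma(0):
  gamma(0) [0.990784 - (-0.792408)(-0.799779)] = c_0 = 2
  gamma(0) * 0.357033 = 2
  gamma(0) = 2 / 0.357033 = 5.601724.
  gamma(1) = A gamma(0) = (-0.799779)(5.601724) = -4.48014.
Therefore gamma(1) = -4.4801 (to 4 decimal places).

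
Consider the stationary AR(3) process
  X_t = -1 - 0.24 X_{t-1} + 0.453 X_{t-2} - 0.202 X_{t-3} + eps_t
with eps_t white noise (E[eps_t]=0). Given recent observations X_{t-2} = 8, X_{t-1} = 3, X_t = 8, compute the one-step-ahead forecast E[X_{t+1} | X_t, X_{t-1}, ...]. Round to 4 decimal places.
E[X_{t+1} \mid \mathcal F_t] = -3.1770

For an AR(p) model X_t = c + sum_i phi_i X_{t-i} + eps_t, the
one-step-ahead conditional mean is
  E[X_{t+1} | X_t, ...] = c + sum_i phi_i X_{t+1-i}.
Substitute known values:
  E[X_{t+1} | ...] = -1 + (-0.24) * (8) + (0.453) * (3) + (-0.202) * (8)
                   = -3.1770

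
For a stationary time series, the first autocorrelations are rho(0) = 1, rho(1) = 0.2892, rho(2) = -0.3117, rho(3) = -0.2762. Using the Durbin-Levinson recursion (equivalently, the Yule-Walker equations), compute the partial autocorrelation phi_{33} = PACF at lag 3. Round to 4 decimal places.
\phi_{33} = -0.0300

The PACF at lag k is phi_{kk}, the last component of the solution
to the Yule-Walker system G_k phi = r_k where
  (G_k)_{ij} = rho(|i - j|), (r_k)_i = rho(i), i,j = 1..k.
Equivalently, Durbin-Levinson gives phi_{kk} iteratively:
  phi_{11} = rho(1)
  phi_{kk} = [rho(k) - sum_{j=1..k-1} phi_{k-1,j} rho(k-j)]
            / [1 - sum_{j=1..k-1} phi_{k-1,j} rho(j)],
  phi_{k,j} = phi_{k-1,j} - phi_{kk} phi_{k-1,k-j},  j = 1..k-1.
Step k = 1:
  phi_11 = rho(1) = 0.2892.
Step k = 2:
  phi_22 = [rho(2) - phi_11 rho(1)] / [1 - phi_11 rho(1)] = [-0.3117 - (0.2892)(0.2892)] / [1 - (0.2892)(0.2892)]
         = -0.39533664 / 0.91636336 = -0.431419.
  Update: phi_21 = phi_11 - phi_22 phi_11 = 0.2892 - (-0.431419)(0.2892) = 0.413966.
Step k = 3:
  phi_33 = [rho(3) - phi_21 rho(2) - phi_22 rho(1)] / [1 - phi_21 rho(1) - phi_22 rho(2)]
    numerator   = -0.2762 - (0.413966)(-0.3117) - (-0.431419)(0.2892) = -0.02240027
    denominator = 1 - (0.413966)(0.2892) - (-0.431419)(-0.3117) = 0.74580759
  phi_33 = -0.02240027 / 0.74580759 = -0.03.
Therefore phi_{33} = -0.0300.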